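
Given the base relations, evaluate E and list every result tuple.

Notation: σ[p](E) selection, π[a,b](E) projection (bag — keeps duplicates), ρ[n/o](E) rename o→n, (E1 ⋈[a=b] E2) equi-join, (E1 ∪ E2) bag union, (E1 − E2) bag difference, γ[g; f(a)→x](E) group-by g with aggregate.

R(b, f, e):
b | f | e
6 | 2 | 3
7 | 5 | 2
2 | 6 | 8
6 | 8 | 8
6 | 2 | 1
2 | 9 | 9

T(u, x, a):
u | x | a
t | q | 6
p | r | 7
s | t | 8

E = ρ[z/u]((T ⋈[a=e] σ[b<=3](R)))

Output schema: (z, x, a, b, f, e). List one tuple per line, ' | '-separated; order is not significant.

Subexpression sizes:
  T → 3
  R → 6
  σ[b<=3](R) → 2
  (T ⋈[a=e] σ[b<=3](R)) → 1
  ρ[z/u]((T ⋈[a=e] σ[b<=3](R))) → 1

== RESULT ==
z | x | a | b | f | e
s | t | 8 | 2 | 6 | 8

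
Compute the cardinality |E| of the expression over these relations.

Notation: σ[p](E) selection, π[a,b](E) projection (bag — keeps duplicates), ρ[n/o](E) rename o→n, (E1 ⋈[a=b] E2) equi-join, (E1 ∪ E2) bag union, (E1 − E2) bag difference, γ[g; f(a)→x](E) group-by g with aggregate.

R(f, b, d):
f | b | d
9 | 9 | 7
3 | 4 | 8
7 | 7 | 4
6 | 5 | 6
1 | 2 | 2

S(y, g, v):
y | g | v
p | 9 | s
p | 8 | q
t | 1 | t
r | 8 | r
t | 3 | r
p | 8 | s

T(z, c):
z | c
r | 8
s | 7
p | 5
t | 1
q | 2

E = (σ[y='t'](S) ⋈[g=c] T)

Row counts bottom-up:
  S → 6
  σ[y='t'](S) → 2
  T → 5
  (σ[y='t'](S) ⋈[g=c] T) → 1

|E| = 1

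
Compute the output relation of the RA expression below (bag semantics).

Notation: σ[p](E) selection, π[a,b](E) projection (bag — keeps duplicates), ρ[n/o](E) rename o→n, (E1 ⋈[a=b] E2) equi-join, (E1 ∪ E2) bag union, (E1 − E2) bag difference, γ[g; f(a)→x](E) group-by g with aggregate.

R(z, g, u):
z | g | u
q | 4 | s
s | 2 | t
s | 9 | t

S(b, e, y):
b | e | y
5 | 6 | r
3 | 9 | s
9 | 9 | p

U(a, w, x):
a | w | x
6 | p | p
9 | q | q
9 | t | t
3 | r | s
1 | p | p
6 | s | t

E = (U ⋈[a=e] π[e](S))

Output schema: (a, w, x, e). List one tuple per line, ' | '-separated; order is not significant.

Subexpression sizes:
  U → 6
  S → 3
  π[e](S) → 3
  (U ⋈[a=e] π[e](S)) → 6

== RESULT ==
a | w | x | e
6 | p | p | 6
6 | s | t | 6
9 | q | q | 9
9 | q | q | 9
9 | t | t | 9
9 | t | t | 9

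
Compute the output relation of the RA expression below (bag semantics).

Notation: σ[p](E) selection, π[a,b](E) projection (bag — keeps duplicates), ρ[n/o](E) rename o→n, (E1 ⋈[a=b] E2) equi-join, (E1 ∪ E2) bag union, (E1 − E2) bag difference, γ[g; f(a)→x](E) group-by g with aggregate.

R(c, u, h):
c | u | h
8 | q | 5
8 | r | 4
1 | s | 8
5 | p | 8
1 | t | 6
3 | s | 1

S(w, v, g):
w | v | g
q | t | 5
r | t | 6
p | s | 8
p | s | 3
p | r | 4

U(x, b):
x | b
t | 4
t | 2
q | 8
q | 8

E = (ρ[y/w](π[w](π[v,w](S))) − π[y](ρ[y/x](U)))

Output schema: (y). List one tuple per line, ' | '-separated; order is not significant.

Stepwise |·|:
  S → 5
  π[v,w](S) → 5
  π[w](π[v,w](S)) → 5
  ρ[y/w](π[w](π[v,w](S))) → 5
  U → 4
  ρ[y/x](U) → 4
  π[y](ρ[y/x](U)) → 4
  (ρ[y/w](π[w](π[v,w](S))) − π[y](ρ[y/x](U))) → 4

== RESULT ==
y
p
p
p
r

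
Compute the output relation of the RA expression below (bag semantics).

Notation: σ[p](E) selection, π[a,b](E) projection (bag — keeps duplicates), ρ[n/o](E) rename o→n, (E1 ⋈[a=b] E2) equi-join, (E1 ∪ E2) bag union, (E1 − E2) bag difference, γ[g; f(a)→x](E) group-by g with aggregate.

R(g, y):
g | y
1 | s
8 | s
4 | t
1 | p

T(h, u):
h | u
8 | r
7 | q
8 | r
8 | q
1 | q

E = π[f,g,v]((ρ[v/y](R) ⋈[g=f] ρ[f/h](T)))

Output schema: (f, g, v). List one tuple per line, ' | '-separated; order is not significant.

Subexpression sizes:
  R → 4
  ρ[v/y](R) → 4
  T → 5
  ρ[f/h](T) → 5
  (ρ[v/y](R) ⋈[g=f] ρ[f/h](T)) → 5
  π[f,g,v]((ρ[v/y](R) ⋈[g=f] ρ[f/h](T))) → 5

== RESULT ==
f | g | v
1 | 1 | p
1 | 1 | s
8 | 8 | s
8 | 8 | s
8 | 8 | s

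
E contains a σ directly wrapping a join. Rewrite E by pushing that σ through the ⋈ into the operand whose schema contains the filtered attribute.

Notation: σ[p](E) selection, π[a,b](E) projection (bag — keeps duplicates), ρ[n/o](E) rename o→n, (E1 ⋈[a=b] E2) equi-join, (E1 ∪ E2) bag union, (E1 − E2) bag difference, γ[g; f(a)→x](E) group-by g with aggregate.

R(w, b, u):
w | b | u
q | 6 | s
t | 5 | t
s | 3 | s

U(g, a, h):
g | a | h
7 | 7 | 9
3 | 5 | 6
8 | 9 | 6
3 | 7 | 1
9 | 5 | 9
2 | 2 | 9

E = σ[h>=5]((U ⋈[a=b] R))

σ filters on h, owned by the left side.
E' = (σ[h>=5](U) ⋈[a=b] R)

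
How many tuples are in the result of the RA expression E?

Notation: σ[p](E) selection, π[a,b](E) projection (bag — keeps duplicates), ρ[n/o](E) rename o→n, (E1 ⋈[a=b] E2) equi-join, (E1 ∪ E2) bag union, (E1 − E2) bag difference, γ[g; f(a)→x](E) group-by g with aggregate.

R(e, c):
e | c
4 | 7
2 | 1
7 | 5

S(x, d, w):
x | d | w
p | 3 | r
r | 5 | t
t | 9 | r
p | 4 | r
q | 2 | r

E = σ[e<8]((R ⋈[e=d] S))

Per-node cardinality:
  R → 3
  S → 5
  (R ⋈[e=d] S) → 2
  σ[e<8]((R ⋈[e=d] S)) → 2

|E| = 2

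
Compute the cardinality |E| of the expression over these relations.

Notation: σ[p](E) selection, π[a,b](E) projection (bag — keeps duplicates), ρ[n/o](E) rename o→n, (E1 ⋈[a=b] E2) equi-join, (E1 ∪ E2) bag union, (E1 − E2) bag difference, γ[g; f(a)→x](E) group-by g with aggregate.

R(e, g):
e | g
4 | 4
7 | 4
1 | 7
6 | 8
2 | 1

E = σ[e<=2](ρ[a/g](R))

Per-node cardinality:
  R → 5
  ρ[a/g](R) → 5
  σ[e<=2](ρ[a/g](R)) → 2

|E| = 2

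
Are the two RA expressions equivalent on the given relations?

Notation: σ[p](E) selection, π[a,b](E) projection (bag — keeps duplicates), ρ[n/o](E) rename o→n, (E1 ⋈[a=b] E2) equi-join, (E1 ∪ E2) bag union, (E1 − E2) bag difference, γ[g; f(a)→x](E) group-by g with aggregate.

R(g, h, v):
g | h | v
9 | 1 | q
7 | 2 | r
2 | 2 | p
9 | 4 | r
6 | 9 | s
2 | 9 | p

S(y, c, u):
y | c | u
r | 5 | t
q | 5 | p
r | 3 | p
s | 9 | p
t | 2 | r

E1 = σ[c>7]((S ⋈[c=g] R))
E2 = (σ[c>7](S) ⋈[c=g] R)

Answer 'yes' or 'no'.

E1 per-node cardinality:
  S → 5
  R → 6
  (S ⋈[c=g] R) → 4
  σ[c>7]((S ⋈[c=g] R)) → 2
E2 per-node cardinality:
  S → 5
  σ[c>7](S) → 1
  R → 6
  (σ[c>7](S) ⋈[c=g] R) → 2

E1 and E2 produce the same multiset:
y | c | u | g | h | v
s | 9 | p | 9 | 1 | q
s | 9 | p | 9 | 4 | r

yes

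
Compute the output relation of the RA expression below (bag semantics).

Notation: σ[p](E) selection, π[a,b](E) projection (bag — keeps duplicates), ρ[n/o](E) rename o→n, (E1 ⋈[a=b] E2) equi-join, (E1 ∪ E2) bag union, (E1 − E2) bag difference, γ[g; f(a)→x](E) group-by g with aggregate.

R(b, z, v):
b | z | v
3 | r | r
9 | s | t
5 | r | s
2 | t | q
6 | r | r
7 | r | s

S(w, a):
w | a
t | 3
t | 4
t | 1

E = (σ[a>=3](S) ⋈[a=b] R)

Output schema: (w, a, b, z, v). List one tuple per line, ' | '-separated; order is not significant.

Row counts bottom-up:
  S → 3
  σ[a>=3](S) → 2
  R → 6
  (σ[a>=3](S) ⋈[a=b] R) → 1

== RESULT ==
w | a | b | z | v
t | 3 | 3 | r | r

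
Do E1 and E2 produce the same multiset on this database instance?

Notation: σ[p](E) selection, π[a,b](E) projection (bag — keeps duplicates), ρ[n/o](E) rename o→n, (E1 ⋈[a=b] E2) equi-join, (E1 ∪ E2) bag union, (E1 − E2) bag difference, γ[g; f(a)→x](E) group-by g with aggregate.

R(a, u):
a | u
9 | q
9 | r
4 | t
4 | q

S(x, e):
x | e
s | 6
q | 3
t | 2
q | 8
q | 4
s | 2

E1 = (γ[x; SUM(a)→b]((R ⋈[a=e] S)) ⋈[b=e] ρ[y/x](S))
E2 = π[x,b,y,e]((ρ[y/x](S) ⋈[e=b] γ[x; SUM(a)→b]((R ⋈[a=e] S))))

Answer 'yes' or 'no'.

E1 stepwise |·|:
  R → 4
  S → 6
  (R ⋈[a=e] S) → 2
  γ[x; SUM(a)→b]((R ⋈[a=e] S)) → 1
  S → 6
  ρ[y/x](S) → 6
  (γ[x; SUM(a)→b]((R ⋈[a=e] S)) ⋈[b=e] ρ[y/x](S)) → 1
E2 stepwise |·|:
  S → 6
  ρ[y/x](S) → 6
  R → 4
  S → 6
  (R ⋈[a=e] S) → 2
  γ[x; SUM(a)→b]((R ⋈[a=e] S)) → 1
  (ρ[y/x](S) ⋈[e=b] γ[x; SUM(a)→b]((R ⋈[a=e] S))) → 1
  π[x,b,y,e]((ρ[y/x](S) ⋈[e=b] γ[x; SUM(a)→b]((R ⋈[a=e] S)))) → 1

E1 and E2 produce the same multiset:
x | b | y | e
q | 8 | q | 8

yes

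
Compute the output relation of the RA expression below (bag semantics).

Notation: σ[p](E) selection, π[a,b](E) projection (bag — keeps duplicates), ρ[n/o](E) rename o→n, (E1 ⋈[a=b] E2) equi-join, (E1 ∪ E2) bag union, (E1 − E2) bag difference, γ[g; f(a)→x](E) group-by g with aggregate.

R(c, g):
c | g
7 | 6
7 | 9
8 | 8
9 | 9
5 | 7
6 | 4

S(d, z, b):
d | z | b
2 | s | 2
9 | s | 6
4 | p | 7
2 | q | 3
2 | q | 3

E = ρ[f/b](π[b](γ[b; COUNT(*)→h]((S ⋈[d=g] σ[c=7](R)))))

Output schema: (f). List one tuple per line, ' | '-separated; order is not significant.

Per-node cardinality:
  S → 5
  R → 6
  σ[c=7](R) → 2
  (S ⋈[d=g] σ[c=7](R)) → 1
  γ[b; COUNT(*)→h]((S ⋈[d=g] σ[c=7](R))) → 1
  π[b](γ[b; COUNT(*)→h]((S ⋈[d=g] σ[c=7](R)))) → 1
  ρ[f/b](π[b](γ[b; COUNT(*)→h]((S ⋈[d=g] σ[c=7](R))))) → 1

== RESULT ==
f
6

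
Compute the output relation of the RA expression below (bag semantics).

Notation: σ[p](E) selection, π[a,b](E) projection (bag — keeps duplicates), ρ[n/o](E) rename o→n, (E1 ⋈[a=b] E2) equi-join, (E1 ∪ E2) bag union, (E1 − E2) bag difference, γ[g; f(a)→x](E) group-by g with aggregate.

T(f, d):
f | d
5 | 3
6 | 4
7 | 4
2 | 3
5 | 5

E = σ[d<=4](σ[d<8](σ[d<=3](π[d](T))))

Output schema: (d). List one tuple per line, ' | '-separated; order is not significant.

Subexpression sizes:
  T → 5
  π[d](T) → 5
  σ[d<=3](π[d](T)) → 2
  σ[d<8](σ[d<=3](π[d](T))) → 2
  σ[d<=4](σ[d<8](σ[d<=3](π[d](T)))) → 2

== RESULT ==
d
3
3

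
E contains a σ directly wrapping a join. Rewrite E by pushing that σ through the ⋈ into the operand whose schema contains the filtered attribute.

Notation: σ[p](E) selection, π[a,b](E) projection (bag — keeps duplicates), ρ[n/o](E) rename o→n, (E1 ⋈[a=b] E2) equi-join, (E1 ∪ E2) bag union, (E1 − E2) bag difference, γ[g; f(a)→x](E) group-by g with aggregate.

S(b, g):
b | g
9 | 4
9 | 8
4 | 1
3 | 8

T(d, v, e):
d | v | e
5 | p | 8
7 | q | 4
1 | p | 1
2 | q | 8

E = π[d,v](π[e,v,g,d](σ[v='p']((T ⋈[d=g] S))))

σ filters on v, owned by the left side.
E' = π[d,v](π[e,v,g,d]((σ[v='p'](T) ⋈[d=g] S)))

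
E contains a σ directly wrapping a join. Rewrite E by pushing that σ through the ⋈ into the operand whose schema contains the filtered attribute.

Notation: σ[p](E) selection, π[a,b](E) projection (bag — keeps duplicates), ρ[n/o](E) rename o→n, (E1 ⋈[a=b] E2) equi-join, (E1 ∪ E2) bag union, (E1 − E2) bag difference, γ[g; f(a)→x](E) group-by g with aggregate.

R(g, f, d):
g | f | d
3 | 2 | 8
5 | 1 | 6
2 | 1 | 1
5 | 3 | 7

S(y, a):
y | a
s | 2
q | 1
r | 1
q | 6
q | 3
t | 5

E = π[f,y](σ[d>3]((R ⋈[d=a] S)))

σ filters on d, owned by the left side.
E' = π[f,y]((σ[d>3](R) ⋈[d=a] S))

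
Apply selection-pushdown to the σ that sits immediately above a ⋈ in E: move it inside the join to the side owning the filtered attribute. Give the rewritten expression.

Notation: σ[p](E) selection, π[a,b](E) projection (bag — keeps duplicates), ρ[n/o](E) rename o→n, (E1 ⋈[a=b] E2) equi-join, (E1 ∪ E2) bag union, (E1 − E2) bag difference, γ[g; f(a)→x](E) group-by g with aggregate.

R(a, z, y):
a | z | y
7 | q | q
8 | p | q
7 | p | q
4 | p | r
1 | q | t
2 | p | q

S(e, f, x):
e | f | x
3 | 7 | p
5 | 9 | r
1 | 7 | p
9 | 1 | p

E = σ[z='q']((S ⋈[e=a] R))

σ filters on z, owned by the right side.
E' = (S ⋈[e=a] σ[z='q'](R))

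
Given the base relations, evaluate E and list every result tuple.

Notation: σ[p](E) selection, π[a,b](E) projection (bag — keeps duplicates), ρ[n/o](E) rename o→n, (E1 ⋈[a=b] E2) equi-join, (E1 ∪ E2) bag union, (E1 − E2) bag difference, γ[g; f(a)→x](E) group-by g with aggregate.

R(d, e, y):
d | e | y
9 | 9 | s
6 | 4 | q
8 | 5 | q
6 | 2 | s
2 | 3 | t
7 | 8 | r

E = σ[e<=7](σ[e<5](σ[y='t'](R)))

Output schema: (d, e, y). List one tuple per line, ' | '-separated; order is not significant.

Subexpression sizes:
  R → 6
  σ[y='t'](R) → 1
  σ[e<5](σ[y='t'](R)) → 1
  σ[e<=7](σ[e<5](σ[y='t'](R))) → 1

== RESULT ==
d | e | y
2 | 3 | t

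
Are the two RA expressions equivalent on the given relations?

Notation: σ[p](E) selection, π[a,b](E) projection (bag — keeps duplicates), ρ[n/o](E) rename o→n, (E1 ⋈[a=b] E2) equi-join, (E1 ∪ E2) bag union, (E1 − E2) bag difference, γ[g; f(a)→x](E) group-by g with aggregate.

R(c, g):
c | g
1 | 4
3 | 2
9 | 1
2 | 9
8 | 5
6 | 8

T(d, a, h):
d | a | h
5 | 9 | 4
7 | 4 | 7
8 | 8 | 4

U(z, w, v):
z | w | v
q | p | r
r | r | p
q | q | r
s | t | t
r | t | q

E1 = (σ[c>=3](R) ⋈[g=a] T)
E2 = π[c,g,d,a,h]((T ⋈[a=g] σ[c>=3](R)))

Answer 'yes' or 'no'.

E1 subexpression sizes:
  R → 6
  σ[c>=3](R) → 4
  T → 3
  (σ[c>=3](R) ⋈[g=a] T) → 1
E2 subexpression sizes:
  T → 3
  R → 6
  σ[c>=3](R) → 4
  (T ⋈[a=g] σ[c>=3](R)) → 1
  π[c,g,d,a,h]((T ⋈[a=g] σ[c>=3](R))) → 1

E1 and E2 produce the same multiset:
c | g | d | a | h
6 | 8 | 8 | 8 | 4

yes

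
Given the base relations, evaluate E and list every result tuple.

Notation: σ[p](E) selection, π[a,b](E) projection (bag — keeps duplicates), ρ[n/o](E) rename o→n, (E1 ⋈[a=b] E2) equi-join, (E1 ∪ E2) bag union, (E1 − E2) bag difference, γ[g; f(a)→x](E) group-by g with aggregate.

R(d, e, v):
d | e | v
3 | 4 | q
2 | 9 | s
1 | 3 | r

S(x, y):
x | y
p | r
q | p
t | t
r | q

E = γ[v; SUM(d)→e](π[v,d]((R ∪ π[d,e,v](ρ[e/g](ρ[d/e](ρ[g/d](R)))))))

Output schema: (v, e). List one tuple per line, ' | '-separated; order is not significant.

Subexpression sizes:
  R → 3
  R → 3
  ρ[g/d](R) → 3
  ρ[d/e](ρ[g/d](R)) → 3
  ρ[e/g](ρ[d/e](ρ[g/d](R))) → 3
  π[d,e,v](ρ[e/g](ρ[d/e](ρ[g/d](R)))) → 3
  (R ∪ π[d,e,v](ρ[e/g](ρ[d/e](ρ[g/d](R))))) → 6
  π[v,d]((R ∪ π[d,e,v](ρ[e/g](ρ[d/e](ρ[g/d](R)))))) → 6
  γ[v; SUM(d)→e](π[v,d]((R ∪ π[d,e,v](ρ[e/g](ρ[d/e](ρ[g/d](R))))))) → 3

== RESULT ==
v | e
q | 7
r | 4
s | 11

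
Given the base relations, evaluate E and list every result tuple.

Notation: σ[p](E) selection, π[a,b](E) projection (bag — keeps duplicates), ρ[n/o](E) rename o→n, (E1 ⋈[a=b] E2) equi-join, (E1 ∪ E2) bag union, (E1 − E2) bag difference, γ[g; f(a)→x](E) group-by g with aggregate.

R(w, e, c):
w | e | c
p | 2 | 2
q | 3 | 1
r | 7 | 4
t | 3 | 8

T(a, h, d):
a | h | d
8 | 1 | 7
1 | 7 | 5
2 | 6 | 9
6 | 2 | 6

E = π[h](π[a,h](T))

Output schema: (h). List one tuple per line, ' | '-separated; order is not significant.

Per-node cardinality:
  T → 4
  π[a,h](T) → 4
  π[h](π[a,h](T)) → 4

== RESULT ==
h
1
2
6
7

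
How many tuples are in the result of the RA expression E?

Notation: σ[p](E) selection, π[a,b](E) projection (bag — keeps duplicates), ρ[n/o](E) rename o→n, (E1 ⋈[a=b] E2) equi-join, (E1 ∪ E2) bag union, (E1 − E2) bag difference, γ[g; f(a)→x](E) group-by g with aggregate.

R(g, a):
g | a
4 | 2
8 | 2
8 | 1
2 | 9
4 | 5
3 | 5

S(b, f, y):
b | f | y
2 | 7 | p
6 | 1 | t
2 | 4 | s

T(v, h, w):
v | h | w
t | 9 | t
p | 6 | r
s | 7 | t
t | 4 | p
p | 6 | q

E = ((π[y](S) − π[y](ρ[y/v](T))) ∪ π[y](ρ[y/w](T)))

Row counts bottom-up:
  S → 3
  π[y](S) → 3
  T → 5
  ρ[y/v](T) → 5
  π[y](ρ[y/v](T)) → 5
  (π[y](S) − π[y](ρ[y/v](T))) → 0
  T → 5
  ρ[y/w](T) → 5
  π[y](ρ[y/w](T)) → 5
  ((π[y](S) − π[y](ρ[y/v](T))) ∪ π[y](ρ[y/w](T))) → 5

|E| = 5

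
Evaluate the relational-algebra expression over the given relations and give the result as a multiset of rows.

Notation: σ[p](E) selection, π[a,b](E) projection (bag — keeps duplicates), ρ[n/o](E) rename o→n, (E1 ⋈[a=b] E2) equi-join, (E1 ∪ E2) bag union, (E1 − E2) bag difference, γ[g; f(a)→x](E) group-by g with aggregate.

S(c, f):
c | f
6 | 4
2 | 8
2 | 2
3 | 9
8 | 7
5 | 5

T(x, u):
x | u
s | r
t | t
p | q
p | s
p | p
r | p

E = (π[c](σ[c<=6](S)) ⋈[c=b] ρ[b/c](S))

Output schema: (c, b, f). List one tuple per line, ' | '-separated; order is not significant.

Stepwise |·|:
  S → 6
  σ[c<=6](S) → 5
  π[c](σ[c<=6](S)) → 5
  S → 6
  ρ[b/c](S) → 6
  (π[c](σ[c<=6](S)) ⋈[c=b] ρ[b/c](S)) → 7

== RESULT ==
c | b | f
2 | 2 | 2
2 | 2 | 2
2 | 2 | 8
2 | 2 | 8
3 | 3 | 9
5 | 5 | 5
6 | 6 | 4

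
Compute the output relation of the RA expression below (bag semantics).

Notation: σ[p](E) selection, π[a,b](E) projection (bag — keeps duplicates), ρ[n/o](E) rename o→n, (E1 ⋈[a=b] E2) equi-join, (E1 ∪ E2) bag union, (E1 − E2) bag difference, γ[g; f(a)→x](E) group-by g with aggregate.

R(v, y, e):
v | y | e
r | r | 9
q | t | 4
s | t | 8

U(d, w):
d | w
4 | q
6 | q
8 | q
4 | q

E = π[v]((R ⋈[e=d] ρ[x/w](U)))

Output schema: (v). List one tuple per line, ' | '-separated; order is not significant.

Row counts bottom-up:
  R → 3
  U → 4
  ρ[x/w](U) → 4
  (R ⋈[e=d] ρ[x/w](U)) → 3
  π[v]((R ⋈[e=d] ρ[x/w](U))) → 3

== RESULT ==
v
q
q
s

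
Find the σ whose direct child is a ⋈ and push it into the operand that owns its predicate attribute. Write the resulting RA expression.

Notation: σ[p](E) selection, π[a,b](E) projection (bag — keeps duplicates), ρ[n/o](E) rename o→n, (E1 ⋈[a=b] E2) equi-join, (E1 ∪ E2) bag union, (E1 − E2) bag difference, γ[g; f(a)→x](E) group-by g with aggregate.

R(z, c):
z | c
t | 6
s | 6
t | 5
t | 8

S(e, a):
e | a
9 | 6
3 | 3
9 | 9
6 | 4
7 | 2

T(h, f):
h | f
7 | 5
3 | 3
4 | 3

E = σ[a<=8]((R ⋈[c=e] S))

σ filters on a, owned by the right side.
E' = (R ⋈[c=e] σ[a<=8](S))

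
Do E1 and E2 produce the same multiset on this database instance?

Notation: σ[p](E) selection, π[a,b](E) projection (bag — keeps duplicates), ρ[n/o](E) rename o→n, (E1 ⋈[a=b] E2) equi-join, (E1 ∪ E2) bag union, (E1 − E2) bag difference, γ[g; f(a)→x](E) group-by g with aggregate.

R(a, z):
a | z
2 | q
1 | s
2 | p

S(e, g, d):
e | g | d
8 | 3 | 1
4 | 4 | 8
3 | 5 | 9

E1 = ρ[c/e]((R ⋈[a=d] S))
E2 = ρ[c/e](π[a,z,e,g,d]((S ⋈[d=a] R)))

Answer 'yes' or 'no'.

E1 subexpression sizes:
  R → 3
  S → 3
  (R ⋈[a=d] S) → 1
  ρ[c/e]((R ⋈[a=d] S)) → 1
E2 subexpression sizes:
  S → 3
  R → 3
  (S ⋈[d=a] R) → 1
  π[a,z,e,g,d]((S ⋈[d=a] R)) → 1
  ρ[c/e](π[a,z,e,g,d]((S ⋈[d=a] R))) → 1

E1 and E2 produce the same multiset:
a | z | c | g | d
1 | s | 8 | 3 | 1

yes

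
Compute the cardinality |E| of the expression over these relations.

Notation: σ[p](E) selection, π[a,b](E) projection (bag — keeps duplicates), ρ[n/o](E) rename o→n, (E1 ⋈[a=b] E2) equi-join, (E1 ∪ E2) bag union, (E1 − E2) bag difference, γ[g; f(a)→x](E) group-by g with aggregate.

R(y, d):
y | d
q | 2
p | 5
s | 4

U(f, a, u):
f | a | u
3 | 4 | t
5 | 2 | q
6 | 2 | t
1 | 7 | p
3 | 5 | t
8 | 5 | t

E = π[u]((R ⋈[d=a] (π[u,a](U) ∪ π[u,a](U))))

Stepwise |·|:
  R → 3
  U → 6
  π[u,a](U) → 6
  U → 6
  π[u,a](U) → 6
  (π[u,a](U) ∪ π[u,a](U)) → 12
  (R ⋈[d=a] (π[u,a](U) ∪ π[u,a](U))) → 10
  π[u]((R ⋈[d=a] (π[u,a](U) ∪ π[u,a](U)))) → 10

|E| = 10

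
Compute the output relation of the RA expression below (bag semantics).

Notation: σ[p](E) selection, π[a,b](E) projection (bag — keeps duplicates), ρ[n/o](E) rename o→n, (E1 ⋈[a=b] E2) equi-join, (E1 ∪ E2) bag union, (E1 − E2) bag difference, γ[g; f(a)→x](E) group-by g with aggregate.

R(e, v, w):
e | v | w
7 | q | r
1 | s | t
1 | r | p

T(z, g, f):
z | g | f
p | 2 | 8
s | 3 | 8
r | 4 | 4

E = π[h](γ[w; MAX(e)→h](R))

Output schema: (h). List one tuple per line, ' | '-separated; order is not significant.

Row counts bottom-up:
  R → 3
  γ[w; MAX(e)→h](R) → 3
  π[h](γ[w; MAX(e)→h](R)) → 3

== RESULT ==
h
1
1
7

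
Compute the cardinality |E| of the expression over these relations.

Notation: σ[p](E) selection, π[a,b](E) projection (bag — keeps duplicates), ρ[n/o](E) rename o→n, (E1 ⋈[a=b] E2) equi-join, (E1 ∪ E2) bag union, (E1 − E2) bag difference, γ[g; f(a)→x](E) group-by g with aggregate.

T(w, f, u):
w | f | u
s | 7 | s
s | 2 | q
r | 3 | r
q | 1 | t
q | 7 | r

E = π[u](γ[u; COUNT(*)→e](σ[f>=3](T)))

Per-node cardinality:
  T → 5
  σ[f>=3](T) → 3
  γ[u; COUNT(*)→e](σ[f>=3](T)) → 2
  π[u](γ[u; COUNT(*)→e](σ[f>=3](T))) → 2

|E| = 2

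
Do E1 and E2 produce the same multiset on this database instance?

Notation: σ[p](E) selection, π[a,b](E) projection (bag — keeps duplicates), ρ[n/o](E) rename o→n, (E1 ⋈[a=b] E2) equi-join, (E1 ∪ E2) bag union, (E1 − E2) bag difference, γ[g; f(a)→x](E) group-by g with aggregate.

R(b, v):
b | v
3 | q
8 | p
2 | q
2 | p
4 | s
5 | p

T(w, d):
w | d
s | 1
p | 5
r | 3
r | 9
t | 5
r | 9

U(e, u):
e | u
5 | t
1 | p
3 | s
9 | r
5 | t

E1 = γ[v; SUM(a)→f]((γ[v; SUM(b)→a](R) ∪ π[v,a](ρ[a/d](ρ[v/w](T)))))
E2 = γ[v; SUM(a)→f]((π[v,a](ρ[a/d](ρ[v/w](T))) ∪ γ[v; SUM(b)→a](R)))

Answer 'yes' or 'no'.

E1 subexpression sizes:
  R → 6
  γ[v; SUM(b)→a](R) → 3
  T → 6
  ρ[v/w](T) → 6
  ρ[a/d](ρ[v/w](T)) → 6
  π[v,a](ρ[a/d](ρ[v/w](T))) → 6
  (γ[v; SUM(b)→a](R) ∪ π[v,a](ρ[a/d](ρ[v/w](T)))) → 9
  γ[v; SUM(a)→f]((γ[v; SUM(b)→a](R) ∪ π[v,a](ρ[a/d](ρ[v/w](T))))) → 5
E2 subexpression sizes:
  T → 6
  ρ[v/w](T) → 6
  ρ[a/d](ρ[v/w](T)) → 6
  π[v,a](ρ[a/d](ρ[v/w](T))) → 6
  R → 6
  γ[v; SUM(b)→a](R) → 3
  (π[v,a](ρ[a/d](ρ[v/w](T))) ∪ γ[v; SUM(b)→a](R)) → 9
  γ[v; SUM(a)→f]((π[v,a](ρ[a/d](ρ[v/w](T))) ∪ γ[v; SUM(b)→a](R))) → 5

E1 and E2 produce the same multiset:
v | f
p | 20
q | 5
r | 21
s | 5
t | 5

yes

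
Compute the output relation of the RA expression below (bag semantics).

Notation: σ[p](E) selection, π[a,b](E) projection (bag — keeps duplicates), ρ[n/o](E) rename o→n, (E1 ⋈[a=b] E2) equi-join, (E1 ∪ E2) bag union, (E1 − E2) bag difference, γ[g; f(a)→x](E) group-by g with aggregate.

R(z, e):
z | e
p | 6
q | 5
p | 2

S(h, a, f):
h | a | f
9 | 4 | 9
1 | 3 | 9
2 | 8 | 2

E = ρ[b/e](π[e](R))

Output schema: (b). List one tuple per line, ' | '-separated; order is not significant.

Per-node cardinality:
  R → 3
  π[e](R) → 3
  ρ[b/e](π[e](R)) → 3

== RESULT ==
b
2
5
6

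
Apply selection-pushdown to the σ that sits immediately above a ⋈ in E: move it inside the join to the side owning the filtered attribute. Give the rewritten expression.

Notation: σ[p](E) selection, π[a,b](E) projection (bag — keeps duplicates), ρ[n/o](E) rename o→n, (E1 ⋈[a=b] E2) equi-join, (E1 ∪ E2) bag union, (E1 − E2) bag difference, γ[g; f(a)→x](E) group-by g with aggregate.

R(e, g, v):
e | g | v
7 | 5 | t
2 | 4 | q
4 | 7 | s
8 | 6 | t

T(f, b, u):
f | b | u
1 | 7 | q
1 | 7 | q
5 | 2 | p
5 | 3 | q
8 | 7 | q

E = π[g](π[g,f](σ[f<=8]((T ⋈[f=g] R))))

σ filters on f, owned by the left side.
E' = π[g](π[g,f]((σ[f<=8](T) ⋈[f=g] R)))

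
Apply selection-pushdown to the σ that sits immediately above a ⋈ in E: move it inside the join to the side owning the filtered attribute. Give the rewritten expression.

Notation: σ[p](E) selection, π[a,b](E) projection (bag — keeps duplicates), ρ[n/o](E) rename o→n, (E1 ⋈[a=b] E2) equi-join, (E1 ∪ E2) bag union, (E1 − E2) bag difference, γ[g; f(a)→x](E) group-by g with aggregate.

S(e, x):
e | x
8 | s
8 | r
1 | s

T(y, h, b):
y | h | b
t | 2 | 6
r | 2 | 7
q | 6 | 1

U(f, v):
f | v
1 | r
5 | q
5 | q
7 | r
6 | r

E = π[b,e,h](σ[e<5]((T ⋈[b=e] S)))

σ filters on e, owned by the right side.
E' = π[b,e,h]((T ⋈[b=e] σ[e<5](S)))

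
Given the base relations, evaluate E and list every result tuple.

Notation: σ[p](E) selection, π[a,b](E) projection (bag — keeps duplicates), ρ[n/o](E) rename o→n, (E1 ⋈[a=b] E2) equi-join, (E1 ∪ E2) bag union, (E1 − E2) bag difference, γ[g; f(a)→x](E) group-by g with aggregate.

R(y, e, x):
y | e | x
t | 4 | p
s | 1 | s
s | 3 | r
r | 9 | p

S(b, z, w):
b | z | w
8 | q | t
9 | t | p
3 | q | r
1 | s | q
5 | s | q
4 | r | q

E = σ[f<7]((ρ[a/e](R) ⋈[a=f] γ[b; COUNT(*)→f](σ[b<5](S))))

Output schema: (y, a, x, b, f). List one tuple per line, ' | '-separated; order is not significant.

Subexpression sizes:
  R → 4
  ρ[a/e](R) → 4
  S → 6
  σ[b<5](S) → 3
  γ[b; COUNT(*)→f](σ[b<5](S)) → 3
  (ρ[a/e](R) ⋈[a=f] γ[b; COUNT(*)→f](σ[b<5](S))) → 3
  σ[f<7]((ρ[a/e](R) ⋈[a=f] γ[b; COUNT(*)→f](σ[b<5](S)))) → 3

== RESULT ==
y | a | x | b | f
s | 1 | s | 1 | 1
s | 1 | s | 3 | 1
s | 1 | s | 4 | 1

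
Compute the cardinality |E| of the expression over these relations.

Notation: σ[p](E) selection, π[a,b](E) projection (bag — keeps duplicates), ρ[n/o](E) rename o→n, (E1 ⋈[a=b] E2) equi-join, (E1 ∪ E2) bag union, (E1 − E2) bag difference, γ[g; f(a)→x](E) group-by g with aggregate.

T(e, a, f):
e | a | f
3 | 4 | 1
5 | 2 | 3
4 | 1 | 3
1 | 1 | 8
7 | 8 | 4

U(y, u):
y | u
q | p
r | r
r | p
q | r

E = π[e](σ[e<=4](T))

Row counts bottom-up:
  T → 5
  σ[e<=4](T) → 3
  π[e](σ[e<=4](T)) → 3

|E| = 3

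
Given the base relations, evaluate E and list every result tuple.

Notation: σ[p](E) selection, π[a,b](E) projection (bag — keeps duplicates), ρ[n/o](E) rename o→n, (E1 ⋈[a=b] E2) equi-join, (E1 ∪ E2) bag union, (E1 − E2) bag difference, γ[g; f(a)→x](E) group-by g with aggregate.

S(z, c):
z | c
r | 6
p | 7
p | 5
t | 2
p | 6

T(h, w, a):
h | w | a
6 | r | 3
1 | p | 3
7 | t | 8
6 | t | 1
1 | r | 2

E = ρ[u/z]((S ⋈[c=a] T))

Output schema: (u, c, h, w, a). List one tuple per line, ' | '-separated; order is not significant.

Subexpression sizes:
  S → 5
  T → 5
  (S ⋈[c=a] T) → 1
  ρ[u/z]((S ⋈[c=a] T)) → 1

== RESULT ==
u | c | h | w | a
t | 2 | 1 | r | 2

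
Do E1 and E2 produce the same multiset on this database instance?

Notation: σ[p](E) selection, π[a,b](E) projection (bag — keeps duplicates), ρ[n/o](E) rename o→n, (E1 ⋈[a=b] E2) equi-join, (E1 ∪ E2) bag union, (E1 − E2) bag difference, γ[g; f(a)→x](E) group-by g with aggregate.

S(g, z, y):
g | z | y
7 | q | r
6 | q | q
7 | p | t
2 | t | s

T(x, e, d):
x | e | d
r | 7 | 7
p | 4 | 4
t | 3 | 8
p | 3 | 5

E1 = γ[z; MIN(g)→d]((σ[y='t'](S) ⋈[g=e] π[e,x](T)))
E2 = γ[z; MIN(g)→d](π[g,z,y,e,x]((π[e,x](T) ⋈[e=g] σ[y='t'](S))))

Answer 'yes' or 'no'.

E1 stepwise |·|:
  S → 4
  σ[y='t'](S) → 1
  T → 4
  π[e,x](T) → 4
  (σ[y='t'](S) ⋈[g=e] π[e,x](T)) → 1
  γ[z; MIN(g)→d]((σ[y='t'](S) ⋈[g=e] π[e,x](T))) → 1
E2 stepwise |·|:
  T → 4
  π[e,x](T) → 4
  S → 4
  σ[y='t'](S) → 1
  (π[e,x](T) ⋈[e=g] σ[y='t'](S)) → 1
  π[g,z,y,e,x]((π[e,x](T) ⋈[e=g] σ[y='t'](S))) → 1
  γ[z; MIN(g)→d](π[g,z,y,e,x]((π[e,x](T) ⋈[e=g] σ[y='t'](S)))) → 1

E1 and E2 produce the same multiset:
z | d
p | 7

yes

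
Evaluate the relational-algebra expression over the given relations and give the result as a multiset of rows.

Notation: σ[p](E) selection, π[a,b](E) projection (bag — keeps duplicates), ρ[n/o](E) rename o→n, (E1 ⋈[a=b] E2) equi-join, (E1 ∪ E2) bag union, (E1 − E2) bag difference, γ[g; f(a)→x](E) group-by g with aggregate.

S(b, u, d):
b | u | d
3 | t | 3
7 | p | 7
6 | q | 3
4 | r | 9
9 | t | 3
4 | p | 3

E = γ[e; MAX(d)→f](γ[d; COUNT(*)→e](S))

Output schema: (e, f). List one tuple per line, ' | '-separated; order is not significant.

Stepwise |·|:
  S → 6
  γ[d; COUNT(*)→e](S) → 3
  γ[e; MAX(d)→f](γ[d; COUNT(*)→e](S)) → 2

== RESULT ==
e | f
1 | 9
4 | 3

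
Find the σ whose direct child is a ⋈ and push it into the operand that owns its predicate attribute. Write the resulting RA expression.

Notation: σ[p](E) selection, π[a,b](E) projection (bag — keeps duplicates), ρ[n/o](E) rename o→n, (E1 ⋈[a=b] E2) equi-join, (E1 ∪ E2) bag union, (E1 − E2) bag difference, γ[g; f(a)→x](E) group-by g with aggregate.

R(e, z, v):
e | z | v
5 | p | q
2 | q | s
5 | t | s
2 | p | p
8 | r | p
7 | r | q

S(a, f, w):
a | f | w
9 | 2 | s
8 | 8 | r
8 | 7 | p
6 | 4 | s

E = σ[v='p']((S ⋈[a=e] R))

σ filters on v, owned by the right side.
E' = (S ⋈[a=e] σ[v='p'](R))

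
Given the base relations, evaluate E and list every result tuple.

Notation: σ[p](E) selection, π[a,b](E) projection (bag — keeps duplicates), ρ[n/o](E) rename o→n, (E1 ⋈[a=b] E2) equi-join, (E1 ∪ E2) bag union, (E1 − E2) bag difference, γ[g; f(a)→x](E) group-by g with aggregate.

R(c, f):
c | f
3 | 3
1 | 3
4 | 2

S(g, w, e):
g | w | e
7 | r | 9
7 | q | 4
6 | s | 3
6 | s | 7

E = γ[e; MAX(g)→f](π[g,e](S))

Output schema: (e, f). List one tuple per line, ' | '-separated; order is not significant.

Subexpression sizes:
  S → 4
  π[g,e](S) → 4
  γ[e; MAX(g)→f](π[g,e](S)) → 4

== RESULT ==
e | f
3 | 6
4 | 7
7 | 6
9 | 7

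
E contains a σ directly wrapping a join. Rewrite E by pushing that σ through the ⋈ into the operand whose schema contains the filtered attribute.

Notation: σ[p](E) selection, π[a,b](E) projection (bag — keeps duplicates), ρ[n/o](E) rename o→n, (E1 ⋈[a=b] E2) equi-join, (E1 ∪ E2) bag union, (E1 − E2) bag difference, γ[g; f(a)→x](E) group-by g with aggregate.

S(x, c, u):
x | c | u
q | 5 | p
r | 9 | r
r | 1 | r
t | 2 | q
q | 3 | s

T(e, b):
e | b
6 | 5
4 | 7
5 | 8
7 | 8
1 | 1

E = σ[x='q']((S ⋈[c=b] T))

σ filters on x, owned by the left side.
E' = (σ[x='q'](S) ⋈[c=b] T)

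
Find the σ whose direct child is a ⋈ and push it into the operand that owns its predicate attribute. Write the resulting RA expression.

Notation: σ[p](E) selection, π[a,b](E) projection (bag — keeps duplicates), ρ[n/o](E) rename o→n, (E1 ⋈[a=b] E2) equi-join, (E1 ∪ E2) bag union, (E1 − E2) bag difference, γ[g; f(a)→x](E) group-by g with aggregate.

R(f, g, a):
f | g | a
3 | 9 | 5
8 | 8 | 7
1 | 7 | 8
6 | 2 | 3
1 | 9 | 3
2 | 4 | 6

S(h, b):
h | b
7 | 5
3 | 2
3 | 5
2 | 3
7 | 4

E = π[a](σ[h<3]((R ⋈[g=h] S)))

σ filters on h, owned by the right side.
E' = π[a]((R ⋈[g=h] σ[h<3](S)))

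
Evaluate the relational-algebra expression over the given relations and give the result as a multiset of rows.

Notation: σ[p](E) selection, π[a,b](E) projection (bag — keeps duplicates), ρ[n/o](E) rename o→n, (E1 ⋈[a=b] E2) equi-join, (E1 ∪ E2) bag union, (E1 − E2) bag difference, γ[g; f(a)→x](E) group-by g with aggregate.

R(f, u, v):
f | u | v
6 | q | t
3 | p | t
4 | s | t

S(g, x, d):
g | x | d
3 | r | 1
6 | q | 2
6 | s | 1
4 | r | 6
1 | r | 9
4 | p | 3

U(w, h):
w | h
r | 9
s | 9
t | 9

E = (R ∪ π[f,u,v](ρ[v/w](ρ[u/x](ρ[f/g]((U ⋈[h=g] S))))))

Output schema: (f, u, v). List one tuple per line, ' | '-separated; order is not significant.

Subexpression sizes:
  R → 3
  U → 3
  S → 6
  (U ⋈[h=g] S) → 0
  ρ[f/g]((U ⋈[h=g] S)) → 0
  ρ[u/x](ρ[f/g]((U ⋈[h=g] S))) → 0
  ρ[v/w](ρ[u/x](ρ[f/g]((U ⋈[h=g] S)))) → 0
  π[f,u,v](ρ[v/w](ρ[u/x](ρ[f/g]((U ⋈[h=g] S))))) → 0
  (R ∪ π[f,u,v](ρ[v/w](ρ[u/x](ρ[f/g]((U ⋈[h=g] S)))))) → 3

== RESULT ==
f | u | v
3 | p | t
4 | s | t
6 | q | t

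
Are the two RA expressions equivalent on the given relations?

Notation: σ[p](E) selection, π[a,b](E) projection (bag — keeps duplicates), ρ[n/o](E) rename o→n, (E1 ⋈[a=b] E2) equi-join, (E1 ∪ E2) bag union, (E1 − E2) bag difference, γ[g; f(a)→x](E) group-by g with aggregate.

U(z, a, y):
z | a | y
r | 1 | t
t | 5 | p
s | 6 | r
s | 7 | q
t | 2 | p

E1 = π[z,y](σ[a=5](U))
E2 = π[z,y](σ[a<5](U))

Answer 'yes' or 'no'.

E1 per-node cardinality:
  U → 5
  σ[a=5](U) → 1
  π[z,y](σ[a=5](U)) → 1
E2 per-node cardinality:
  U → 5
  σ[a<5](U) → 2
  π[z,y](σ[a<5](U)) → 2

E1 result:
z | y
t | p
E2 result:
z | y
r | t
t | p
Witness: ('r', 't') appears 0× in E1 but 1× in E2.

no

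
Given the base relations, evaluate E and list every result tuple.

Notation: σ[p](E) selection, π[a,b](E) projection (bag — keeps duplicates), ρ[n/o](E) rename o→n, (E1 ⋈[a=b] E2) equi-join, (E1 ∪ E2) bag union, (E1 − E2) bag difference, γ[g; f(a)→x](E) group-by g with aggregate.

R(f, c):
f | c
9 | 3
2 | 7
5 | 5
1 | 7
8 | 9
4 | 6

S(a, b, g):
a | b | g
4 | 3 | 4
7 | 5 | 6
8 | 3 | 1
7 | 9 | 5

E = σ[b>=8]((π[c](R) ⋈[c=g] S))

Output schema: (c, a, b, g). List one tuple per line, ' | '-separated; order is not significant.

Stepwise |·|:
  R → 6
  π[c](R) → 6
  S → 4
  (π[c](R) ⋈[c=g] S) → 2
  σ[b>=8]((π[c](R) ⋈[c=g] S)) → 1

== RESULT ==
c | a | b | g
5 | 7 | 9 | 5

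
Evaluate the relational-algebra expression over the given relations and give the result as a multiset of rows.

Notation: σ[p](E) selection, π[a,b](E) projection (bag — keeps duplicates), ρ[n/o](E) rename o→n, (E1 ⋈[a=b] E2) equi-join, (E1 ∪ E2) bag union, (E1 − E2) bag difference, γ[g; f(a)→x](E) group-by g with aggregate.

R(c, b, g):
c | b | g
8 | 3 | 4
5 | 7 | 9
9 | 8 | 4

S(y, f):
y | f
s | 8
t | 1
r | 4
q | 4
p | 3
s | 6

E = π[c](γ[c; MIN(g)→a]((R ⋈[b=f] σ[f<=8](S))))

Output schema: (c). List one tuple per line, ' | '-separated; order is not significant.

Subexpression sizes:
  R → 3
  S → 6
  σ[f<=8](S) → 6
  (R ⋈[b=f] σ[f<=8](S)) → 2
  γ[c; MIN(g)→a]((R ⋈[b=f] σ[f<=8](S))) → 2
  π[c](γ[c; MIN(g)→a]((R ⋈[b=f] σ[f<=8](S)))) → 2

== RESULT ==
c
8
9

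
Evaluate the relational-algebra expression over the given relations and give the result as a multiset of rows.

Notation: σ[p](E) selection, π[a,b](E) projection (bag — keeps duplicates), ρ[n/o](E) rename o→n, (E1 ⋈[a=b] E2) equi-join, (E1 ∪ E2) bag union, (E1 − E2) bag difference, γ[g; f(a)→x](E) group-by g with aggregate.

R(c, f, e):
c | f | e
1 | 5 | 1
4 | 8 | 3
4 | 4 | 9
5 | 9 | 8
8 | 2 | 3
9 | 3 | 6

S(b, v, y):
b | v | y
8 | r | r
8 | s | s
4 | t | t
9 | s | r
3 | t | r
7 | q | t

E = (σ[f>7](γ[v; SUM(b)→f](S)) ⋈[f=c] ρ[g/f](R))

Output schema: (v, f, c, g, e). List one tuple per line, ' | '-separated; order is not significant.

Row counts bottom-up:
  S → 6
  γ[v; SUM(b)→f](S) → 4
  σ[f>7](γ[v; SUM(b)→f](S)) → 2
  R → 6
  ρ[g/f](R) → 6
  (σ[f>7](γ[v; SUM(b)→f](S)) ⋈[f=c] ρ[g/f](R)) → 1

== RESULT ==
v | f | c | g | e
r | 8 | 8 | 2 | 3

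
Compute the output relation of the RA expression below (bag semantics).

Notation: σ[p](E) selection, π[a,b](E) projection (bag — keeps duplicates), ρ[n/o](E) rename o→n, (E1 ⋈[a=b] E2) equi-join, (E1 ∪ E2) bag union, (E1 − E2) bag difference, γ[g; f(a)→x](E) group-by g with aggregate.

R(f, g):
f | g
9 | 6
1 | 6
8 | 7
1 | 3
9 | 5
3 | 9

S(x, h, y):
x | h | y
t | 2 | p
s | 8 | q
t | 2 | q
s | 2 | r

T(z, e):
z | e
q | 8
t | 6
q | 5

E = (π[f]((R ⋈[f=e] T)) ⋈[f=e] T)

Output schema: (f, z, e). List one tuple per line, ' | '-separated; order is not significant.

Subexpression sizes:
  R → 6
  T → 3
  (R ⋈[f=e] T) → 1
  π[f]((R ⋈[f=e] T)) → 1
  T → 3
  (π[f]((R ⋈[f=e] T)) ⋈[f=e] T) → 1

== RESULT ==
f | z | e
8 | q | 8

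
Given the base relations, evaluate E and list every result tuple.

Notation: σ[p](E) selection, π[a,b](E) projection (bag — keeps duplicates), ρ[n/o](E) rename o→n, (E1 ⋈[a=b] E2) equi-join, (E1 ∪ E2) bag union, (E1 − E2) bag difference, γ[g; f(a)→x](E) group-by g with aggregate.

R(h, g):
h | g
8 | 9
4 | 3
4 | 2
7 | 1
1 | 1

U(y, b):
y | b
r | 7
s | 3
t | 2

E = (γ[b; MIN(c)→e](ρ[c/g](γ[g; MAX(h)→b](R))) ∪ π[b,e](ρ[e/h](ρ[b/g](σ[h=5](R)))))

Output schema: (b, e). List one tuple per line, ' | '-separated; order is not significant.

Subexpression sizes:
  R → 5
  γ[g; MAX(h)→b](R) → 4
  ρ[c/g](γ[g; MAX(h)→b](R)) → 4
  γ[b; MIN(c)→e](ρ[c/g](γ[g; MAX(h)→b](R))) → 3
  R → 5
  σ[h=5](R) → 0
  ρ[b/g](σ[h=5](R)) → 0
  ρ[e/h](ρ[b/g](σ[h=5](R))) → 0
  π[b,e](ρ[e/h](ρ[b/g](σ[h=5](R)))) → 0
  (γ[b; MIN(c)→e](ρ[c/g](γ[g; MAX(h)→b](R))) ∪ π[b,e](ρ[e/h](ρ[b/g](σ[h=5](R))))) → 3

== RESULT ==
b | e
4 | 2
7 | 1
8 | 9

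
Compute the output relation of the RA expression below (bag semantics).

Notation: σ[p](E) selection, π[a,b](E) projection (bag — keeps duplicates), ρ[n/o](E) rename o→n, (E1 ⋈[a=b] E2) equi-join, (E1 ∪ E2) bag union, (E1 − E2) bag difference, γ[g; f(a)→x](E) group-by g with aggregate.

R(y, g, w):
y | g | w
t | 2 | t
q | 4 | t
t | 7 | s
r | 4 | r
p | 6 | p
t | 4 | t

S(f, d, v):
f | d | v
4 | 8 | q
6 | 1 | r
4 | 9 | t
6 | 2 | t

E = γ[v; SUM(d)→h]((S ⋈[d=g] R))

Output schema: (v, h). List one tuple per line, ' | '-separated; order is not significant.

Per-node cardinality:
  S → 4
  R → 6
  (S ⋈[d=g] R) → 1
  γ[v; SUM(d)→h]((S ⋈[d=g] R)) → 1

== RESULT ==
v | h
t | 2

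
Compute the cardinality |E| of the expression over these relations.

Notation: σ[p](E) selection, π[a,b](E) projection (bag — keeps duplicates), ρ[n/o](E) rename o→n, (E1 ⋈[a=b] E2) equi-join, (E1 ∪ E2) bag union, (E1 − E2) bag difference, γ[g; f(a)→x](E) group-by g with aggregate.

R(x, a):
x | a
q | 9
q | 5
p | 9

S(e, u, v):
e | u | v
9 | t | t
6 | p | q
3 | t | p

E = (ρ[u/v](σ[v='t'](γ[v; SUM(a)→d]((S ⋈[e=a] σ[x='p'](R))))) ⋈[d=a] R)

Per-node cardinality:
  S → 3
  R → 3
  σ[x='p'](R) → 1
  (S ⋈[e=a] σ[x='p'](R)) → 1
  γ[v; SUM(a)→d]((S ⋈[e=a] σ[x='p'](R))) → 1
  σ[v='t'](γ[v; SUM(a)→d]((S ⋈[e=a] σ[x='p'](R)))) → 1
  ρ[u/v](σ[v='t'](γ[v; SUM(a)→d]((S ⋈[e=a] σ[x='p'](R))))) → 1
  R → 3
  (ρ[u/v](σ[v='t'](γ[v; SUM(a)→d]((S ⋈[e=a] σ[x='p'](R))))) ⋈[d=a] R) → 2

|E| = 2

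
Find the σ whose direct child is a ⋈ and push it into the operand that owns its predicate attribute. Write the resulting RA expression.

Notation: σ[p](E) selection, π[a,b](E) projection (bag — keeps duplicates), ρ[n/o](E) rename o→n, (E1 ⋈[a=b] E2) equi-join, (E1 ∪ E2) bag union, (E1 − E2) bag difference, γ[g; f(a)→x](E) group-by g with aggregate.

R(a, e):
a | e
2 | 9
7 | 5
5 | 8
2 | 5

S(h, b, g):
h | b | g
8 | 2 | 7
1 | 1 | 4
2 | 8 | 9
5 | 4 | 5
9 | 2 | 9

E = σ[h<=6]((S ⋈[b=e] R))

σ filters on h, owned by the left side.
E' = (σ[h<=6](S) ⋈[b=e] R)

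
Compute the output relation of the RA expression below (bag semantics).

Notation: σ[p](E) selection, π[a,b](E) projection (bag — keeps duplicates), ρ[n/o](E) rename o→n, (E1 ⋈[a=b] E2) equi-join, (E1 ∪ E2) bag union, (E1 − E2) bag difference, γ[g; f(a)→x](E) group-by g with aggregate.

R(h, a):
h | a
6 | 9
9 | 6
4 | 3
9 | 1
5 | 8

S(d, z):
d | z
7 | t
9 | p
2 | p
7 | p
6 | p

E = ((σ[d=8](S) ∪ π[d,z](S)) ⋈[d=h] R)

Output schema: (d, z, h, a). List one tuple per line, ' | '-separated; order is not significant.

Row counts bottom-up:
  S → 5
  σ[d=8](S) → 0
  S → 5
  π[d,z](S) → 5
  (σ[d=8](S) ∪ π[d,z](S)) → 5
  R → 5
  ((σ[d=8](S) ∪ π[d,z](S)) ⋈[d=h] R) → 3

== RESULT ==
d | z | h | a
6 | p | 6 | 9
9 | p | 9 | 1
9 | p | 9 | 6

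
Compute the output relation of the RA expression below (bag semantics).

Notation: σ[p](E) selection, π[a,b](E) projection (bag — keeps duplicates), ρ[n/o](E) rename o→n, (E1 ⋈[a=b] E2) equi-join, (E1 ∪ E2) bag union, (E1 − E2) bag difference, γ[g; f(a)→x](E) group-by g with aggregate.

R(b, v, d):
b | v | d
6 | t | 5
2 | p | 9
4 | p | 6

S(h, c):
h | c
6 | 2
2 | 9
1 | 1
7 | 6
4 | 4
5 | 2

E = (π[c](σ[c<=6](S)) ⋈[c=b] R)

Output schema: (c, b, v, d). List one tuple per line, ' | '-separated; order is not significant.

Subexpression sizes:
  S → 6
  σ[c<=6](S) → 5
  π[c](σ[c<=6](S)) → 5
  R → 3
  (π[c](σ[c<=6](S)) ⋈[c=b] R) → 4

== RESULT ==
c | b | v | d
2 | 2 | p | 9
2 | 2 | p | 9
4 | 4 | p | 6
6 | 6 | t | 5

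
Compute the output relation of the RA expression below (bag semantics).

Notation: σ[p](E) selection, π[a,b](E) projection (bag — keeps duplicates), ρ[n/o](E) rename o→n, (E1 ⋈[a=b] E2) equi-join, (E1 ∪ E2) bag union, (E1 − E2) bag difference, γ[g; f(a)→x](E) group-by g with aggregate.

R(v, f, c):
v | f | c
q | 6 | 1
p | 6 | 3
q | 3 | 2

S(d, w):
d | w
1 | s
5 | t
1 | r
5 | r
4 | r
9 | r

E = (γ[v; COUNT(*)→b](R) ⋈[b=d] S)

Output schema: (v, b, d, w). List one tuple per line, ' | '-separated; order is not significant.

Subexpression sizes:
  R → 3
  γ[v; COUNT(*)→b](R) → 2
  S → 6
  (γ[v; COUNT(*)→b](R) ⋈[b=d] S) → 2

== RESULT ==
v | b | d | w
p | 1 | 1 | r
p | 1 | 1 | s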